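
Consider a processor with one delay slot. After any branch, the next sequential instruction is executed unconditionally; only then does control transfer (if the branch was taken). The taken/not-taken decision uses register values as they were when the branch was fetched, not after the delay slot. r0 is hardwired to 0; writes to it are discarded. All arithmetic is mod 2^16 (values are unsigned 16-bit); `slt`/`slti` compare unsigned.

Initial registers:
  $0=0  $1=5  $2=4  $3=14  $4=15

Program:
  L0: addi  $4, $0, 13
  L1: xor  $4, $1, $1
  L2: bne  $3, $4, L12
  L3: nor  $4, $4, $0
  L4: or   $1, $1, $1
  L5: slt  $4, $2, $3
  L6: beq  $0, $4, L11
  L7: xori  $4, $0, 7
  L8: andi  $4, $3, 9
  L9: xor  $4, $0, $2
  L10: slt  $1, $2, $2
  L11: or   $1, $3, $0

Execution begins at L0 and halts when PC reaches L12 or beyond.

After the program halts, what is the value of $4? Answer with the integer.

65535

#0 addi  $4, $0, 13 ; 0/5/4/14/13
#1 xor  $4, $1, $1 ; 0/5/4/14/0
#2 bne  $3, $4, L12 ; 0/5/4/14/0 ; →target
#3 nor  $4, $4, $0 ; 0/5/4/14/65535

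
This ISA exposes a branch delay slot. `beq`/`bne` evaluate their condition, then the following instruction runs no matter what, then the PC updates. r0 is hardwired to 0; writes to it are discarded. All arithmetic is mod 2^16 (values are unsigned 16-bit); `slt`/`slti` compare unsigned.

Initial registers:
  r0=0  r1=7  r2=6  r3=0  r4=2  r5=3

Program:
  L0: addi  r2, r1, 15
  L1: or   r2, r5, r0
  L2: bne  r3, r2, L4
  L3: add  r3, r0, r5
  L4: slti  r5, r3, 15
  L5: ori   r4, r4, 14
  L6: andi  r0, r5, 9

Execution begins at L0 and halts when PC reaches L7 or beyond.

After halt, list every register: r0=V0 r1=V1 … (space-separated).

r0=0 r1=7 r2=3 r3=3 r4=14 r5=1

PC=0  addi  r2, r1, 15       | r0=0 r1=7 r2=22 r3=0 r4=2 r5=3
PC=1  or   r2, r5, r0        | r0=0 r1=7 r2=3 r3=0 r4=2 r5=3
PC=2  bne  r3, r2, L4        | r0=0 r1=7 r2=3 r3=0 r4=2 r5=3  [TAKEN]
PC=3  add  r3, r0, r5        | r0=0 r1=7 r2=3 r3=3 r4=2 r5=3
PC=4  slti  r5, r3, 15       | r0=0 r1=7 r2=3 r3=3 r4=2 r5=1
PC=5  ori   r4, r4, 14       | r0=0 r1=7 r2=3 r3=3 r4=14 r5=1
PC=6  andi  r0, r5, 9        | r0=0 r1=7 r2=3 r3=3 r4=14 r5=1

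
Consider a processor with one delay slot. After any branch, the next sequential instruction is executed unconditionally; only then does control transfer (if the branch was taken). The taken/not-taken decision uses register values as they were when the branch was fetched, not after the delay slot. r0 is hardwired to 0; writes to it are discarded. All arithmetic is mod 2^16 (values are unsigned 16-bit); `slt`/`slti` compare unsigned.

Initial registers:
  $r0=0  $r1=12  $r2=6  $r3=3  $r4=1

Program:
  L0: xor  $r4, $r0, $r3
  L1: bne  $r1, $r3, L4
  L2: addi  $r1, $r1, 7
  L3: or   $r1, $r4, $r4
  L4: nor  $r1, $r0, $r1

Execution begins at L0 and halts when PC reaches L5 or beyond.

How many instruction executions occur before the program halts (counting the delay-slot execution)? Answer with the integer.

4

#0 xor  $r4, $r0, $r3 ; 0/12/6/3/3
#1 bne  $r1, $r3, L4 ; 0/12/6/3/3 ; →target
#2 addi  $r1, $r1, 7 ; 0/19/6/3/3
#4 nor  $r1, $r0, $r1 ; 0/65516/6/3/3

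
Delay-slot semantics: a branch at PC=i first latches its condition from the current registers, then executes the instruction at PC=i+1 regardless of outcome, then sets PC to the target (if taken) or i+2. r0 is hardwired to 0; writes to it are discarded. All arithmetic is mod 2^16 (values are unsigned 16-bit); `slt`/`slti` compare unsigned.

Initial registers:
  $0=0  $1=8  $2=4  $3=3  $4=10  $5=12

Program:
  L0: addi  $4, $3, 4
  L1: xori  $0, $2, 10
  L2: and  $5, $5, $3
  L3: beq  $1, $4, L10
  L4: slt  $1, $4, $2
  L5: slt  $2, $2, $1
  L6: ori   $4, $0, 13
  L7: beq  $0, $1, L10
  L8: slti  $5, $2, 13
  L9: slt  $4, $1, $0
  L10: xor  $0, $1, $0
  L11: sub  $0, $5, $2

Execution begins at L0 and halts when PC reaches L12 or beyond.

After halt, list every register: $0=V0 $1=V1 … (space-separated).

$0=0 $1=0 $2=0 $3=3 $4=13 $5=1

PC=0  addi  $4, $3, 4        | $0=0 $1=8 $2=4 $3=3 $4=7 $5=12
PC=1  xori  $0, $2, 10       | $0=0 $1=8 $2=4 $3=3 $4=7 $5=12
PC=2  and  $5, $5, $3        | $0=0 $1=8 $2=4 $3=3 $4=7 $5=0
PC=3  beq  $1, $4, L10       | $0=0 $1=8 $2=4 $3=3 $4=7 $5=0  [not taken]
PC=4  slt  $1, $4, $2        | $0=0 $1=0 $2=4 $3=3 $4=7 $5=0
PC=5  slt  $2, $2, $1        | $0=0 $1=0 $2=0 $3=3 $4=7 $5=0
PC=6  ori   $4, $0, 13       | $0=0 $1=0 $2=0 $3=3 $4=13 $5=0
PC=7  beq  $0, $1, L10       | $0=0 $1=0 $2=0 $3=3 $4=13 $5=0  [TAKEN]
PC=8  slti  $5, $2, 13       | $0=0 $1=0 $2=0 $3=3 $4=13 $5=1
PC=10 xor  $0, $1, $0        | $0=0 $1=0 $2=0 $3=3 $4=13 $5=1
PC=11 sub  $0, $5, $2        | $0=0 $1=0 $2=0 $3=3 $4=13 $5=1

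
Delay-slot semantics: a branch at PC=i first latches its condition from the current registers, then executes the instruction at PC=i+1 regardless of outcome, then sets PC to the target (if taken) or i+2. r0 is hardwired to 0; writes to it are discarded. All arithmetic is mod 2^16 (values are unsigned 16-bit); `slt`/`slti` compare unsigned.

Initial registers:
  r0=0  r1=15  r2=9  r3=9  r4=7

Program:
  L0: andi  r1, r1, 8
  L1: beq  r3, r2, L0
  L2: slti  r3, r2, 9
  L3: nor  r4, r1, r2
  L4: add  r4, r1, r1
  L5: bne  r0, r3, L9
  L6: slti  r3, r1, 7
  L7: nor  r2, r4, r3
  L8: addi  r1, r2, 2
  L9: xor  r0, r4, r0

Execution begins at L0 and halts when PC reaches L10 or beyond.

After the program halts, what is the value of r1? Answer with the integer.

  step pc=0: andi  r1, r1, 8  regs=(0,8,9,9,7)
  step pc=1: beq  r3, r2, L0  cond=T  regs=(0,8,9,9,7)
  step pc=2: slti  r3, r2, 9  regs=(0,8,9,0,7)
  step pc=0: andi  r1, r1, 8  regs=(0,8,9,0,7)
  step pc=1: beq  r3, r2, L0  cond=F  regs=(0,8,9,0,7)
  step pc=2: slti  r3, r2, 9  regs=(0,8,9,0,7)
  step pc=3: nor  r4, r1, r2  regs=(0,8,9,0,65526)
  step pc=4: add  r4, r1, r1  regs=(0,8,9,0,16)
  step pc=5: bne  r0, r3, L9  cond=F  regs=(0,8,9,0,16)
  step pc=6: slti  r3, r1, 7  regs=(0,8,9,0,16)
  step pc=7: nor  r2, r4, r3  regs=(0,8,65519,0,16)
  step pc=8: addi  r1, r2, 2  regs=(0,65521,65519,0,16)
  step pc=9: xor  r0, r4, r0  regs=(0,65521,65519,0,16)

65521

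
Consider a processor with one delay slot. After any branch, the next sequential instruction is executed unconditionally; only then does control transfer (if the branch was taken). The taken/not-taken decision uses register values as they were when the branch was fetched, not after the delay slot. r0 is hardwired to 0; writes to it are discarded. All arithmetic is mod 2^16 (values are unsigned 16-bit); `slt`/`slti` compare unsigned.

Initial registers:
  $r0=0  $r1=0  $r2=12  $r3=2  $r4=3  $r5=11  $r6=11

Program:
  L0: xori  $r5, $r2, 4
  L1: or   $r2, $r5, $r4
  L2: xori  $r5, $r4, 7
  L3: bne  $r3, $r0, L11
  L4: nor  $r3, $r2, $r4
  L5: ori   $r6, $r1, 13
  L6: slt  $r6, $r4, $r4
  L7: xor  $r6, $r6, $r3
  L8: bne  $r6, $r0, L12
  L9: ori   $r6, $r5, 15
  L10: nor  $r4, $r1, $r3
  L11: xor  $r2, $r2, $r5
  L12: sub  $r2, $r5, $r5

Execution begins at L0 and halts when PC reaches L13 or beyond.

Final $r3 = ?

65524

[0] xori  $r5, $r2, 4  →  {$r0:0, $r1:0, $r2:12, $r3:2, $r4:3, $r5:8, $r6:11}
[1] or   $r2, $r5, $r4  →  {$r0:0, $r1:0, $r2:11, $r3:2, $r4:3, $r5:8, $r6:11}
[2] xori  $r5, $r4, 7  →  {$r0:0, $r1:0, $r2:11, $r3:2, $r4:3, $r5:4, $r6:11}
[3] bne  $r3, $r0, L11  →  {$r0:0, $r1:0, $r2:11, $r3:2, $r4:3, $r5:4, $r6:11}  ⟨branch taken⟩
[4] nor  $r3, $r2, $r4  →  {$r0:0, $r1:0, $r2:11, $r3:65524, $r4:3, $r5:4, $r6:11}
[11] xor  $r2, $r2, $r5  →  {$r0:0, $r1:0, $r2:15, $r3:65524, $r4:3, $r5:4, $r6:11}
[12] sub  $r2, $r5, $r5  →  {$r0:0, $r1:0, $r2:0, $r3:65524, $r4:3, $r5:4, $r6:11}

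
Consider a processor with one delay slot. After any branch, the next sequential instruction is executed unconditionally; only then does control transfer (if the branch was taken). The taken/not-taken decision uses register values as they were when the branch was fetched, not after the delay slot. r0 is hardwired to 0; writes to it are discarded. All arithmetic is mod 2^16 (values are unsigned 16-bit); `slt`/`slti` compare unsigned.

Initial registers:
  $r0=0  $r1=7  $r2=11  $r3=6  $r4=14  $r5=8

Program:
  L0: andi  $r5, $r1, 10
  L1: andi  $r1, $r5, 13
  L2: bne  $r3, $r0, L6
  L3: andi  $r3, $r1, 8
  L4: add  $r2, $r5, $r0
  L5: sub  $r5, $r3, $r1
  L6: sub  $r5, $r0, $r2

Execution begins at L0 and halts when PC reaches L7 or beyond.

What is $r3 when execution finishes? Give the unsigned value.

0

#0 andi  $r5, $r1, 10 ; 0/7/11/6/14/2
#1 andi  $r1, $r5, 13 ; 0/0/11/6/14/2
#2 bne  $r3, $r0, L6 ; 0/0/11/6/14/2 ; →target
#3 andi  $r3, $r1, 8 ; 0/0/11/0/14/2
#6 sub  $r5, $r0, $r2 ; 0/0/11/0/14/65525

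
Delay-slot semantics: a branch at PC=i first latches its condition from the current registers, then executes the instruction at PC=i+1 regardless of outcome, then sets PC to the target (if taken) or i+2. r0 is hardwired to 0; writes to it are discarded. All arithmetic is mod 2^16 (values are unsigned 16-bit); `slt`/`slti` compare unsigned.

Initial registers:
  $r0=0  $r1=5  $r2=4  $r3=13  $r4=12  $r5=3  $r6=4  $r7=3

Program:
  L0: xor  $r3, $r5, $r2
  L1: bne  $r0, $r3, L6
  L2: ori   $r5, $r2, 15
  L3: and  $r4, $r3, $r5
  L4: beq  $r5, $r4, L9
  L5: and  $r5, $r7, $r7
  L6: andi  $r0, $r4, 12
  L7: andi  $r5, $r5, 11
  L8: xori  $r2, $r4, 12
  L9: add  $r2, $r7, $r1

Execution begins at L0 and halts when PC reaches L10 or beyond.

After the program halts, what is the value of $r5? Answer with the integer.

11

PC=0  xor  $r3, $r5, $r2     | $r0=0 $r1=5 $r2=4 $r3=7 $r4=12 $r5=3 $r6=4 $r7=3
PC=1  bne  $r0, $r3, L6      | $r0=0 $r1=5 $r2=4 $r3=7 $r4=12 $r5=3 $r6=4 $r7=3  [TAKEN]
PC=2  ori   $r5, $r2, 15     | $r0=0 $r1=5 $r2=4 $r3=7 $r4=12 $r5=15 $r6=4 $r7=3
PC=6  andi  $r0, $r4, 12     | $r0=0 $r1=5 $r2=4 $r3=7 $r4=12 $r5=15 $r6=4 $r7=3
PC=7  andi  $r5, $r5, 11     | $r0=0 $r1=5 $r2=4 $r3=7 $r4=12 $r5=11 $r6=4 $r7=3
PC=8  xori  $r2, $r4, 12     | $r0=0 $r1=5 $r2=0 $r3=7 $r4=12 $r5=11 $r6=4 $r7=3
PC=9  add  $r2, $r7, $r1     | $r0=0 $r1=5 $r2=8 $r3=7 $r4=12 $r5=11 $r6=4 $r7=3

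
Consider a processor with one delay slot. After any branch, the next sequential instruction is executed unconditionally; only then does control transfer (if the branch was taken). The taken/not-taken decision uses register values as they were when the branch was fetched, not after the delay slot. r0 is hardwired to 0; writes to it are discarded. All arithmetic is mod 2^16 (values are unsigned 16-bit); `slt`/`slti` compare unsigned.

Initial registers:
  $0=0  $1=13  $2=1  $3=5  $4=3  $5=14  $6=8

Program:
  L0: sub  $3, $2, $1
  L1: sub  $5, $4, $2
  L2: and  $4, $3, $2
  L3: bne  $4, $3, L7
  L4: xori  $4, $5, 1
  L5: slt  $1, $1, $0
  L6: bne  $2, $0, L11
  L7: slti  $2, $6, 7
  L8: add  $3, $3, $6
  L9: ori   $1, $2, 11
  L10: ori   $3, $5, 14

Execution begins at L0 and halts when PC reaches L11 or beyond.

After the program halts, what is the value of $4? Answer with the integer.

[0] sub  $3, $2, $1  →  {$0:0, $1:13, $2:1, $3:65524, $4:3, $5:14, $6:8}
[1] sub  $5, $4, $2  →  {$0:0, $1:13, $2:1, $3:65524, $4:3, $5:2, $6:8}
[2] and  $4, $3, $2  →  {$0:0, $1:13, $2:1, $3:65524, $4:0, $5:2, $6:8}
[3] bne  $4, $3, L7  →  {$0:0, $1:13, $2:1, $3:65524, $4:0, $5:2, $6:8}  ⟨branch taken⟩
[4] xori  $4, $5, 1  →  {$0:0, $1:13, $2:1, $3:65524, $4:3, $5:2, $6:8}
[7] slti  $2, $6, 7  →  {$0:0, $1:13, $2:0, $3:65524, $4:3, $5:2, $6:8}
[8] add  $3, $3, $6  →  {$0:0, $1:13, $2:0, $3:65532, $4:3, $5:2, $6:8}
[9] ori   $1, $2, 11  →  {$0:0, $1:11, $2:0, $3:65532, $4:3, $5:2, $6:8}
[10] ori   $3, $5, 14  →  {$0:0, $1:11, $2:0, $3:14, $4:3, $5:2, $6:8}

3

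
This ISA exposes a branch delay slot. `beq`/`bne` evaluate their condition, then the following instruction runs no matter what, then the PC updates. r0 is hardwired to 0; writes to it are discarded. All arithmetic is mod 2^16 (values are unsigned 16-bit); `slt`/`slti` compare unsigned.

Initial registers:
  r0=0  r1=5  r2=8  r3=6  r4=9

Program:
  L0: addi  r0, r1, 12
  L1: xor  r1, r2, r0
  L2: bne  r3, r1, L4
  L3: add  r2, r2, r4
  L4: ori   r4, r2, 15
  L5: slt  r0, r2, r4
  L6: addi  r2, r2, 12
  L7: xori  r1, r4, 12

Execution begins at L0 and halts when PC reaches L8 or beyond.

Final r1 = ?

  step pc=0: addi  r0, r1, 12  regs=(0,5,8,6,9)
  step pc=1: xor  r1, r2, r0  regs=(0,8,8,6,9)
  step pc=2: bne  r3, r1, L4  cond=T  regs=(0,8,8,6,9)
  step pc=3: add  r2, r2, r4  regs=(0,8,17,6,9)
  step pc=4: ori   r4, r2, 15  regs=(0,8,17,6,31)
  step pc=5: slt  r0, r2, r4  regs=(0,8,17,6,31)
  step pc=6: addi  r2, r2, 12  regs=(0,8,29,6,31)
  step pc=7: xori  r1, r4, 12  regs=(0,19,29,6,31)

19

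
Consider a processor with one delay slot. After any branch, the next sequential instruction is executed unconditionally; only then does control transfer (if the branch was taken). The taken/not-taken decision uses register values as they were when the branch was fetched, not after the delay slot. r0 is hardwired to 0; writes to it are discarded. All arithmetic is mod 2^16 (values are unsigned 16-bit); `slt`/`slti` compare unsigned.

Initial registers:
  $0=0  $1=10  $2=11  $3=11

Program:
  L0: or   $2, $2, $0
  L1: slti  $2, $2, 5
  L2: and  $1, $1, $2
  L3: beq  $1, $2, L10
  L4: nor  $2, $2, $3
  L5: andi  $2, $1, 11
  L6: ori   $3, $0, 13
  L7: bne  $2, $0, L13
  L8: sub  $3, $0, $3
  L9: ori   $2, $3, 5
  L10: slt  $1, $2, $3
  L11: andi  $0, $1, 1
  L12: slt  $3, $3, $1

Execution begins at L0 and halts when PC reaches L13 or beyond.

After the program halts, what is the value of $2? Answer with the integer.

65524

PC=0  or   $2, $2, $0        | $0=0 $1=10 $2=11 $3=11
PC=1  slti  $2, $2, 5        | $0=0 $1=10 $2=0 $3=11
PC=2  and  $1, $1, $2        | $0=0 $1=0 $2=0 $3=11
PC=3  beq  $1, $2, L10       | $0=0 $1=0 $2=0 $3=11  [TAKEN]
PC=4  nor  $2, $2, $3        | $0=0 $1=0 $2=65524 $3=11
PC=10 slt  $1, $2, $3        | $0=0 $1=0 $2=65524 $3=11
PC=11 andi  $0, $1, 1        | $0=0 $1=0 $2=65524 $3=11
PC=12 slt  $3, $3, $1        | $0=0 $1=0 $2=65524 $3=0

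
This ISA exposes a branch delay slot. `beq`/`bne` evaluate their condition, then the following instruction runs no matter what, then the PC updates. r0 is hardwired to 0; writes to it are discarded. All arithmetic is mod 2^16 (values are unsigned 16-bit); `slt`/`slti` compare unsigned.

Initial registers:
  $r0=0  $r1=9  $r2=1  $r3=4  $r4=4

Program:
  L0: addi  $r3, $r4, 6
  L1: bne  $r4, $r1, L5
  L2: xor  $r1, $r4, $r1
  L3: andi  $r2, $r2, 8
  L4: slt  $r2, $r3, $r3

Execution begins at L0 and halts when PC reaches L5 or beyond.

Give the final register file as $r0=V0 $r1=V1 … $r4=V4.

$r0=0 $r1=13 $r2=1 $r3=10 $r4=4

[0] addi  $r3, $r4, 6  →  {$r0:0, $r1:9, $r2:1, $r3:10, $r4:4}
[1] bne  $r4, $r1, L5  →  {$r0:0, $r1:9, $r2:1, $r3:10, $r4:4}  ⟨branch taken⟩
[2] xor  $r1, $r4, $r1  →  {$r0:0, $r1:13, $r2:1, $r3:10, $r4:4}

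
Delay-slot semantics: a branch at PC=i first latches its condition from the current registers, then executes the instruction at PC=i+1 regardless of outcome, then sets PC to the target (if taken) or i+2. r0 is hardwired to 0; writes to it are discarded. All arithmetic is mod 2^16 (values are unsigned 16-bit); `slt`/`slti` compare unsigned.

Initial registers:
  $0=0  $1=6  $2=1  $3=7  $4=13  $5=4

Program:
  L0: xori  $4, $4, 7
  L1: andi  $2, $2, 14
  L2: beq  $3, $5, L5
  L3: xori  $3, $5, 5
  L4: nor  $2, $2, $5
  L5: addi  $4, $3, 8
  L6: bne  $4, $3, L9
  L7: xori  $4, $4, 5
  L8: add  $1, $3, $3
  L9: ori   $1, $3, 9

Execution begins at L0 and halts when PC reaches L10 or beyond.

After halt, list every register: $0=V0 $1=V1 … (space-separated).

[0] xori  $4, $4, 7  →  {$0:0, $1:6, $2:1, $3:7, $4:10, $5:4}
[1] andi  $2, $2, 14  →  {$0:0, $1:6, $2:0, $3:7, $4:10, $5:4}
[2] beq  $3, $5, L5  →  {$0:0, $1:6, $2:0, $3:7, $4:10, $5:4}  ⟨branch fallthrough⟩
[3] xori  $3, $5, 5  →  {$0:0, $1:6, $2:0, $3:1, $4:10, $5:4}
[4] nor  $2, $2, $5  →  {$0:0, $1:6, $2:65531, $3:1, $4:10, $5:4}
[5] addi  $4, $3, 8  →  {$0:0, $1:6, $2:65531, $3:1, $4:9, $5:4}
[6] bne  $4, $3, L9  →  {$0:0, $1:6, $2:65531, $3:1, $4:9, $5:4}  ⟨branch taken⟩
[7] xori  $4, $4, 5  →  {$0:0, $1:6, $2:65531, $3:1, $4:12, $5:4}
[9] ori   $1, $3, 9  →  {$0:0, $1:9, $2:65531, $3:1, $4:12, $5:4}

$0=0 $1=9 $2=65531 $3=1 $4=12 $5=4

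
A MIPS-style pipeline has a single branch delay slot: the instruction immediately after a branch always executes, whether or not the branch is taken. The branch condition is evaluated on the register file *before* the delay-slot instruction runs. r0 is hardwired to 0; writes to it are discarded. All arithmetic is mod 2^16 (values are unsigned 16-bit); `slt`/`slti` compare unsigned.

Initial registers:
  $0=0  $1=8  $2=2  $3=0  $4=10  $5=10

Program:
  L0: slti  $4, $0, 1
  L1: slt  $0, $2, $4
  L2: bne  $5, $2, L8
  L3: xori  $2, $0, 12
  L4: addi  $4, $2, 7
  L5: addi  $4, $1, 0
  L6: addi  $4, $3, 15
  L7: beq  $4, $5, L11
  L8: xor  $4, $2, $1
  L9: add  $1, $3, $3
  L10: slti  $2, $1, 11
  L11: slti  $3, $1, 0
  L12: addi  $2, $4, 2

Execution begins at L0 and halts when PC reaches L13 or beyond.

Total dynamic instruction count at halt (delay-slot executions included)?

#0 slti  $4, $0, 1 ; 0/8/2/0/1/10
#1 slt  $0, $2, $4 ; 0/8/2/0/1/10
#2 bne  $5, $2, L8 ; 0/8/2/0/1/10 ; →target
#3 xori  $2, $0, 12 ; 0/8/12/0/1/10
#8 xor  $4, $2, $1 ; 0/8/12/0/4/10
#9 add  $1, $3, $3 ; 0/0/12/0/4/10
#10 slti  $2, $1, 11 ; 0/0/1/0/4/10
#11 slti  $3, $1, 0 ; 0/0/1/0/4/10
#12 addi  $2, $4, 2 ; 0/0/6/0/4/10

9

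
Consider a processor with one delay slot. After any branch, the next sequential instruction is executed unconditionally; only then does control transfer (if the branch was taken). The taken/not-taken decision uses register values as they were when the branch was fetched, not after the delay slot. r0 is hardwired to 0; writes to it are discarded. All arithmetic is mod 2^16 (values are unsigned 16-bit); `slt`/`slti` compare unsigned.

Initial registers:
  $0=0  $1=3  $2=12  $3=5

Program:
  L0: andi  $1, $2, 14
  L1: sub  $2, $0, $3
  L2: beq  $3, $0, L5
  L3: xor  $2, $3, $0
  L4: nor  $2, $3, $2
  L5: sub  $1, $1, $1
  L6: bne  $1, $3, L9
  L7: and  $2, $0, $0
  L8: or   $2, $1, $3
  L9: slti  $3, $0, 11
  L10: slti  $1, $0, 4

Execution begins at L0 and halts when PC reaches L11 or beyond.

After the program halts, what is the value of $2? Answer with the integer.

0

  step pc=0: andi  $1, $2, 14  regs=(0,12,12,5)
  step pc=1: sub  $2, $0, $3  regs=(0,12,65531,5)
  step pc=2: beq  $3, $0, L5  cond=F  regs=(0,12,65531,5)
  step pc=3: xor  $2, $3, $0  regs=(0,12,5,5)
  step pc=4: nor  $2, $3, $2  regs=(0,12,65530,5)
  step pc=5: sub  $1, $1, $1  regs=(0,0,65530,5)
  step pc=6: bne  $1, $3, L9  cond=T  regs=(0,0,65530,5)
  step pc=7: and  $2, $0, $0  regs=(0,0,0,5)
  step pc=9: slti  $3, $0, 11  regs=(0,0,0,1)
  step pc=10: slti  $1, $0, 4  regs=(0,1,0,1)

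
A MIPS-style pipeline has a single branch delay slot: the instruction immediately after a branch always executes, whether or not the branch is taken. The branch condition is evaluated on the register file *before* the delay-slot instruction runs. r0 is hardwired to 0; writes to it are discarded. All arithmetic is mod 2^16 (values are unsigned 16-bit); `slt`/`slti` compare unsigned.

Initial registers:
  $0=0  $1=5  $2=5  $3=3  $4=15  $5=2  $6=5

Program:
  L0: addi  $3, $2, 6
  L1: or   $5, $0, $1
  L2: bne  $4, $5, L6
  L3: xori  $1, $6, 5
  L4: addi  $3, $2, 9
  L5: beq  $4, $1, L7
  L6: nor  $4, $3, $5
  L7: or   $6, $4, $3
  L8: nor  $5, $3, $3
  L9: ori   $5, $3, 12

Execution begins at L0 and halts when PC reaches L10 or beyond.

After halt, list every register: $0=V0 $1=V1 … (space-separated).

$0=0 $1=0 $2=5 $3=11 $4=65520 $5=15 $6=65531

#0 addi  $3, $2, 6 ; 0/5/5/11/15/2/5
#1 or   $5, $0, $1 ; 0/5/5/11/15/5/5
#2 bne  $4, $5, L6 ; 0/5/5/11/15/5/5 ; →target
#3 xori  $1, $6, 5 ; 0/0/5/11/15/5/5
#6 nor  $4, $3, $5 ; 0/0/5/11/65520/5/5
#7 or   $6, $4, $3 ; 0/0/5/11/65520/5/65531
#8 nor  $5, $3, $3 ; 0/0/5/11/65520/65524/65531
#9 ori   $5, $3, 12 ; 0/0/5/11/65520/15/65531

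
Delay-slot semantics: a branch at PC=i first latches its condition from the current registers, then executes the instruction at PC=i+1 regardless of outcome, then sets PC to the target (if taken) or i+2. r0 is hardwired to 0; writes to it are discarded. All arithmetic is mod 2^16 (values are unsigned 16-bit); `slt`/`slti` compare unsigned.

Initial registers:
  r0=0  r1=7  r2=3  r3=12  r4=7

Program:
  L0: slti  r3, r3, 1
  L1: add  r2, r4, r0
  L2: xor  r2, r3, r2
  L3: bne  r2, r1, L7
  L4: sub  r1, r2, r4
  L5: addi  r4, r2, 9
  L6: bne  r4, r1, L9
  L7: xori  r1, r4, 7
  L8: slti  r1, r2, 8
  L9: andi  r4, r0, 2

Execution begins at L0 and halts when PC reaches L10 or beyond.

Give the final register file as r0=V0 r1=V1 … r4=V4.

r0=0 r1=23 r2=7 r3=0 r4=0

#0 slti  r3, r3, 1 ; 0/7/3/0/7
#1 add  r2, r4, r0 ; 0/7/7/0/7
#2 xor  r2, r3, r2 ; 0/7/7/0/7
#3 bne  r2, r1, L7 ; 0/7/7/0/7 ; →fallthru
#4 sub  r1, r2, r4 ; 0/0/7/0/7
#5 addi  r4, r2, 9 ; 0/0/7/0/16
#6 bne  r4, r1, L9 ; 0/0/7/0/16 ; →target
#7 xori  r1, r4, 7 ; 0/23/7/0/16
#9 andi  r4, r0, 2 ; 0/23/7/0/0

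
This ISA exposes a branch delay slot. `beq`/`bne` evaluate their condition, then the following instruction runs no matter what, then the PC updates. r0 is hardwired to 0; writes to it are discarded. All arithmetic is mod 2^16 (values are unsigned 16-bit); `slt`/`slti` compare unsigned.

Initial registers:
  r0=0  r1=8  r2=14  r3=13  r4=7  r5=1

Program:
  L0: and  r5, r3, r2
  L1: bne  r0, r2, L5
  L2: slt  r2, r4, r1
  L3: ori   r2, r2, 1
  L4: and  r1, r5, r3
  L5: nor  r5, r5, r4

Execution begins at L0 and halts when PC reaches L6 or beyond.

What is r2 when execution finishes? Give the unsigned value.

  step pc=0: and  r5, r3, r2  regs=(0,8,14,13,7,12)
  step pc=1: bne  r0, r2, L5  cond=T  regs=(0,8,14,13,7,12)
  step pc=2: slt  r2, r4, r1  regs=(0,8,1,13,7,12)
  step pc=5: nor  r5, r5, r4  regs=(0,8,1,13,7,65520)

1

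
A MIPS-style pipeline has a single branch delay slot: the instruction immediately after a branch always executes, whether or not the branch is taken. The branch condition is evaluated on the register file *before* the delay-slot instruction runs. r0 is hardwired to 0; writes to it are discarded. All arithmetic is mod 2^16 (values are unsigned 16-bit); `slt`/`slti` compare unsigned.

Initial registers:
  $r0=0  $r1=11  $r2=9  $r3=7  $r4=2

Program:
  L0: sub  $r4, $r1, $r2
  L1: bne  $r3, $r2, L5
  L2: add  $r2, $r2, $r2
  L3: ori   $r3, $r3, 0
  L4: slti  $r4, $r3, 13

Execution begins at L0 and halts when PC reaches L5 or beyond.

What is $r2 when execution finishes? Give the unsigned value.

18

[0] sub  $r4, $r1, $r2  →  {$r0:0, $r1:11, $r2:9, $r3:7, $r4:2}
[1] bne  $r3, $r2, L5  →  {$r0:0, $r1:11, $r2:9, $r3:7, $r4:2}  ⟨branch taken⟩
[2] add  $r2, $r2, $r2  →  {$r0:0, $r1:11, $r2:18, $r3:7, $r4:2}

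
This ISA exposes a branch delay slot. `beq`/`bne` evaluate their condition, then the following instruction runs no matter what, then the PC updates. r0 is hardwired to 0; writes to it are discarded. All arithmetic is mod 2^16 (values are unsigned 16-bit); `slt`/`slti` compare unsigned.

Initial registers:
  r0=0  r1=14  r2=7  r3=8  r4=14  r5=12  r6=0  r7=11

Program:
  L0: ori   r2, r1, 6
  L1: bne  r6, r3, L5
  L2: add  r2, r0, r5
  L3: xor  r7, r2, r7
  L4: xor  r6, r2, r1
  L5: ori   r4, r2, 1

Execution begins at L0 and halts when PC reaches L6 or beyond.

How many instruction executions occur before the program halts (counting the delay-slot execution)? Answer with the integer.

4

PC=0  ori   r2, r1, 6        | r0=0 r1=14 r2=14 r3=8 r4=14 r5=12 r6=0 r7=11
PC=1  bne  r6, r3, L5        | r0=0 r1=14 r2=14 r3=8 r4=14 r5=12 r6=0 r7=11  [TAKEN]
PC=2  add  r2, r0, r5        | r0=0 r1=14 r2=12 r3=8 r4=14 r5=12 r6=0 r7=11
PC=5  ori   r4, r2, 1        | r0=0 r1=14 r2=12 r3=8 r4=13 r5=12 r6=0 r7=11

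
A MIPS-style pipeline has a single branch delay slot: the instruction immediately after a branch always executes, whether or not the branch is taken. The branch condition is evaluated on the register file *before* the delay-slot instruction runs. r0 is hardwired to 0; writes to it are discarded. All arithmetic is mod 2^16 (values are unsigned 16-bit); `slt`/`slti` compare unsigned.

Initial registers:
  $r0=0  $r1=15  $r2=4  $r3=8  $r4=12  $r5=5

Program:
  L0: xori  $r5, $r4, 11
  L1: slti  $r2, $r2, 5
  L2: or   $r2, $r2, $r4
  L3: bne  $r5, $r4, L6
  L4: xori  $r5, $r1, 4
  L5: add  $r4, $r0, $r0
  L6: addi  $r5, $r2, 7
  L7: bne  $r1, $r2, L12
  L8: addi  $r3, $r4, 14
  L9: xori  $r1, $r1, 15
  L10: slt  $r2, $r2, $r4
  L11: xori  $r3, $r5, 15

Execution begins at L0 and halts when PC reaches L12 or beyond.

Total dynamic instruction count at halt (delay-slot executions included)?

[0] xori  $r5, $r4, 11  →  {$r0:0, $r1:15, $r2:4, $r3:8, $r4:12, $r5:7}
[1] slti  $r2, $r2, 5  →  {$r0:0, $r1:15, $r2:1, $r3:8, $r4:12, $r5:7}
[2] or   $r2, $r2, $r4  →  {$r0:0, $r1:15, $r2:13, $r3:8, $r4:12, $r5:7}
[3] bne  $r5, $r4, L6  →  {$r0:0, $r1:15, $r2:13, $r3:8, $r4:12, $r5:7}  ⟨branch taken⟩
[4] xori  $r5, $r1, 4  →  {$r0:0, $r1:15, $r2:13, $r3:8, $r4:12, $r5:11}
[6] addi  $r5, $r2, 7  →  {$r0:0, $r1:15, $r2:13, $r3:8, $r4:12, $r5:20}
[7] bne  $r1, $r2, L12  →  {$r0:0, $r1:15, $r2:13, $r3:8, $r4:12, $r5:20}  ⟨branch taken⟩
[8] addi  $r3, $r4, 14  →  {$r0:0, $r1:15, $r2:13, $r3:26, $r4:12, $r5:20}

8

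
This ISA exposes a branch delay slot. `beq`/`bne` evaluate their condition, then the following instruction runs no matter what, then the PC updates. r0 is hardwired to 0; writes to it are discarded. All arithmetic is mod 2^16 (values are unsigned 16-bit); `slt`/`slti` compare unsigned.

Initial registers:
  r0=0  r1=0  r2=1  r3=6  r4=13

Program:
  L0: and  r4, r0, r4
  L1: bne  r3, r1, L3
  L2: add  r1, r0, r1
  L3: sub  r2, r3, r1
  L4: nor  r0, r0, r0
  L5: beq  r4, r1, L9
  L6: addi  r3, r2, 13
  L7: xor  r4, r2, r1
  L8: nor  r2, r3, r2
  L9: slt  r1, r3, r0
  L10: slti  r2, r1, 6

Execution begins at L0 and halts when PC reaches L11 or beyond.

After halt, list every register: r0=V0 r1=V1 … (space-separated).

r0=0 r1=0 r2=1 r3=19 r4=0

  step pc=0: and  r4, r0, r4  regs=(0,0,1,6,0)
  step pc=1: bne  r3, r1, L3  cond=T  regs=(0,0,1,6,0)
  step pc=2: add  r1, r0, r1  regs=(0,0,1,6,0)
  step pc=3: sub  r2, r3, r1  regs=(0,0,6,6,0)
  step pc=4: nor  r0, r0, r0  regs=(0,0,6,6,0)
  step pc=5: beq  r4, r1, L9  cond=T  regs=(0,0,6,6,0)
  step pc=6: addi  r3, r2, 13  regs=(0,0,6,19,0)
  step pc=9: slt  r1, r3, r0  regs=(0,0,6,19,0)
  step pc=10: slti  r2, r1, 6  regs=(0,0,1,19,0)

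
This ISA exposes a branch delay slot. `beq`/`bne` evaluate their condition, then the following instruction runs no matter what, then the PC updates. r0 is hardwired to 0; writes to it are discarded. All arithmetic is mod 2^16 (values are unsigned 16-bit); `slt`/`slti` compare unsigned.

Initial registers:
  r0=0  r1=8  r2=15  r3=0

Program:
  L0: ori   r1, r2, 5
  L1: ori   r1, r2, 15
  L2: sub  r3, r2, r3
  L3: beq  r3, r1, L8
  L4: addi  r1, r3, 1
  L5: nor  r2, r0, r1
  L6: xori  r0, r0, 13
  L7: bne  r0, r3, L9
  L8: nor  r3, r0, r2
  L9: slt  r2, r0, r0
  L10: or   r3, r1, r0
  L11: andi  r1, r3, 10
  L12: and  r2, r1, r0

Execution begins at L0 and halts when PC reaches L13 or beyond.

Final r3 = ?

PC=0  ori   r1, r2, 5        | r0=0 r1=15 r2=15 r3=0
PC=1  ori   r1, r2, 15       | r0=0 r1=15 r2=15 r3=0
PC=2  sub  r3, r2, r3        | r0=0 r1=15 r2=15 r3=15
PC=3  beq  r3, r1, L8        | r0=0 r1=15 r2=15 r3=15  [TAKEN]
PC=4  addi  r1, r3, 1        | r0=0 r1=16 r2=15 r3=15
PC=8  nor  r3, r0, r2        | r0=0 r1=16 r2=15 r3=65520
PC=9  slt  r2, r0, r0        | r0=0 r1=16 r2=0 r3=65520
PC=10 or   r3, r1, r0        | r0=0 r1=16 r2=0 r3=16
PC=11 andi  r1, r3, 10       | r0=0 r1=0 r2=0 r3=16
PC=12 and  r2, r1, r0        | r0=0 r1=0 r2=0 r3=16

16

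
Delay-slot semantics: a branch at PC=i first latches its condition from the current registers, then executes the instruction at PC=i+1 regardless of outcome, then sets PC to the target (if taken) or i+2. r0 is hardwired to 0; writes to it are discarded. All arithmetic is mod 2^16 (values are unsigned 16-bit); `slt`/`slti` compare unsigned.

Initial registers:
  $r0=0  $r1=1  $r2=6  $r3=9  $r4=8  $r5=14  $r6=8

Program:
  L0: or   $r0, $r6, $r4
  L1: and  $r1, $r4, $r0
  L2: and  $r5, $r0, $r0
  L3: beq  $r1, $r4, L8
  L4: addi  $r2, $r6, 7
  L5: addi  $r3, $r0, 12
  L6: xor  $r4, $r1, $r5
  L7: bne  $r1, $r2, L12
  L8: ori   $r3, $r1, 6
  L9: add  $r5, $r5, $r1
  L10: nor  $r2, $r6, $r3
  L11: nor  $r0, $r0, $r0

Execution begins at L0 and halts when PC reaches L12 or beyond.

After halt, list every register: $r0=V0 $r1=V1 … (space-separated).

$r0=0 $r1=0 $r2=15 $r3=6 $r4=0 $r5=0 $r6=8

[0] or   $r0, $r6, $r4  →  {$r0:0, $r1:1, $r2:6, $r3:9, $r4:8, $r5:14, $r6:8}
[1] and  $r1, $r4, $r0  →  {$r0:0, $r1:0, $r2:6, $r3:9, $r4:8, $r5:14, $r6:8}
[2] and  $r5, $r0, $r0  →  {$r0:0, $r1:0, $r2:6, $r3:9, $r4:8, $r5:0, $r6:8}
[3] beq  $r1, $r4, L8  →  {$r0:0, $r1:0, $r2:6, $r3:9, $r4:8, $r5:0, $r6:8}  ⟨branch fallthrough⟩
[4] addi  $r2, $r6, 7  →  {$r0:0, $r1:0, $r2:15, $r3:9, $r4:8, $r5:0, $r6:8}
[5] addi  $r3, $r0, 12  →  {$r0:0, $r1:0, $r2:15, $r3:12, $r4:8, $r5:0, $r6:8}
[6] xor  $r4, $r1, $r5  →  {$r0:0, $r1:0, $r2:15, $r3:12, $r4:0, $r5:0, $r6:8}
[7] bne  $r1, $r2, L12  →  {$r0:0, $r1:0, $r2:15, $r3:12, $r4:0, $r5:0, $r6:8}  ⟨branch taken⟩
[8] ori   $r3, $r1, 6  →  {$r0:0, $r1:0, $r2:15, $r3:6, $r4:0, $r5:0, $r6:8}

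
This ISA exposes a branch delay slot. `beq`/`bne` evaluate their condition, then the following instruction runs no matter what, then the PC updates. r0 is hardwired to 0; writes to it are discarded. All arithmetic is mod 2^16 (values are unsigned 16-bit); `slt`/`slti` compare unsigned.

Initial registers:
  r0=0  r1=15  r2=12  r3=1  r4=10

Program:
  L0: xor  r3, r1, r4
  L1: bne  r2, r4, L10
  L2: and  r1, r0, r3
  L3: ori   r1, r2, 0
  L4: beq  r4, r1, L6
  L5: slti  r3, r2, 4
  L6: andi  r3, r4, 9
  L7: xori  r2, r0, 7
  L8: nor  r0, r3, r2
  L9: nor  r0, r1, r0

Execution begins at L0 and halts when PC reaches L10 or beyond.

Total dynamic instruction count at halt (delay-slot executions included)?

3

[0] xor  r3, r1, r4  →  {r0:0, r1:15, r2:12, r3:5, r4:10}
[1] bne  r2, r4, L10  →  {r0:0, r1:15, r2:12, r3:5, r4:10}  ⟨branch taken⟩
[2] and  r1, r0, r3  →  {r0:0, r1:0, r2:12, r3:5, r4:10}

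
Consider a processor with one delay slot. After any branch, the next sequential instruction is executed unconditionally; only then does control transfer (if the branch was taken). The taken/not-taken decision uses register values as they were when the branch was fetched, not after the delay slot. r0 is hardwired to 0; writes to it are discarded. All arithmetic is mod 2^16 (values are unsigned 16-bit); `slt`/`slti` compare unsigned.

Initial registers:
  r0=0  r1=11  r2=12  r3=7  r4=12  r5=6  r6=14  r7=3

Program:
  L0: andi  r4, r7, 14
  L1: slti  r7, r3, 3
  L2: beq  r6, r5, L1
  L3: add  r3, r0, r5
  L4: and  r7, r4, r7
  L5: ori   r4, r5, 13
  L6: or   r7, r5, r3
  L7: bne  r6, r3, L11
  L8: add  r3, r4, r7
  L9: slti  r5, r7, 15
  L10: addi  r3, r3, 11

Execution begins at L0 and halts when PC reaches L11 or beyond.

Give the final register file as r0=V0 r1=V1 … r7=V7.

[0] andi  r4, r7, 14  →  {r0:0, r1:11, r2:12, r3:7, r4:2, r5:6, r6:14, r7:3}
[1] slti  r7, r3, 3  →  {r0:0, r1:11, r2:12, r3:7, r4:2, r5:6, r6:14, r7:0}
[2] beq  r6, r5, L1  →  {r0:0, r1:11, r2:12, r3:7, r4:2, r5:6, r6:14, r7:0}  ⟨branch fallthrough⟩
[3] add  r3, r0, r5  →  {r0:0, r1:11, r2:12, r3:6, r4:2, r5:6, r6:14, r7:0}
[4] and  r7, r4, r7  →  {r0:0, r1:11, r2:12, r3:6, r4:2, r5:6, r6:14, r7:0}
[5] ori   r4, r5, 13  →  {r0:0, r1:11, r2:12, r3:6, r4:15, r5:6, r6:14, r7:0}
[6] or   r7, r5, r3  →  {r0:0, r1:11, r2:12, r3:6, r4:15, r5:6, r6:14, r7:6}
[7] bne  r6, r3, L11  →  {r0:0, r1:11, r2:12, r3:6, r4:15, r5:6, r6:14, r7:6}  ⟨branch taken⟩
[8] add  r3, r4, r7  →  {r0:0, r1:11, r2:12, r3:21, r4:15, r5:6, r6:14, r7:6}

r0=0 r1=11 r2=12 r3=21 r4=15 r5=6 r6=14 r7=6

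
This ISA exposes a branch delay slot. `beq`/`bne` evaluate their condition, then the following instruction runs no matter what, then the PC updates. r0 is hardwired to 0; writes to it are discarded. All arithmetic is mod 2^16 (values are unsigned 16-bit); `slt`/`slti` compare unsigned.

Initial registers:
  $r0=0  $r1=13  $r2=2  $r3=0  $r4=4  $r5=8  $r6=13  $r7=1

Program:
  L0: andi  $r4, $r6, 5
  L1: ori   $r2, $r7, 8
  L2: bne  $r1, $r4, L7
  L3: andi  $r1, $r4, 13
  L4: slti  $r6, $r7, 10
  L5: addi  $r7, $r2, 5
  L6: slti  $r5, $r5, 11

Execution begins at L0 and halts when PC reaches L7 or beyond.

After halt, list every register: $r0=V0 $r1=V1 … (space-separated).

$r0=0 $r1=5 $r2=9 $r3=0 $r4=5 $r5=8 $r6=13 $r7=1

  step pc=0: andi  $r4, $r6, 5  regs=(0,13,2,0,5,8,13,1)
  step pc=1: ori   $r2, $r7, 8  regs=(0,13,9,0,5,8,13,1)
  step pc=2: bne  $r1, $r4, L7  cond=T  regs=(0,13,9,0,5,8,13,1)
  step pc=3: andi  $r1, $r4, 13  regs=(0,5,9,0,5,8,13,1)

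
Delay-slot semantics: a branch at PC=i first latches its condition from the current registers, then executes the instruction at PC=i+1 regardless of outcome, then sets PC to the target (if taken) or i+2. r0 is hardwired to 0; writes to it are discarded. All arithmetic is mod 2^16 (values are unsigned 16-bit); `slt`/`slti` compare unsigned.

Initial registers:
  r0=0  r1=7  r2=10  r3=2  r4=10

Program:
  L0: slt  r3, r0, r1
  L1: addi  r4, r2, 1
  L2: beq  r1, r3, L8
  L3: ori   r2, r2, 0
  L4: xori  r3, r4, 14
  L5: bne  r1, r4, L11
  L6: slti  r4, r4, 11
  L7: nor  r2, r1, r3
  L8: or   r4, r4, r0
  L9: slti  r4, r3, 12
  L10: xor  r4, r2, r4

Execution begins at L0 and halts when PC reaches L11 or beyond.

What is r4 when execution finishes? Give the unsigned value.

PC=0  slt  r3, r0, r1        | r0=0 r1=7 r2=10 r3=1 r4=10
PC=1  addi  r4, r2, 1        | r0=0 r1=7 r2=10 r3=1 r4=11
PC=2  beq  r1, r3, L8        | r0=0 r1=7 r2=10 r3=1 r4=11  [not taken]
PC=3  ori   r2, r2, 0        | r0=0 r1=7 r2=10 r3=1 r4=11
PC=4  xori  r3, r4, 14       | r0=0 r1=7 r2=10 r3=5 r4=11
PC=5  bne  r1, r4, L11       | r0=0 r1=7 r2=10 r3=5 r4=11  [TAKEN]
PC=6  slti  r4, r4, 11       | r0=0 r1=7 r2=10 r3=5 r4=0

0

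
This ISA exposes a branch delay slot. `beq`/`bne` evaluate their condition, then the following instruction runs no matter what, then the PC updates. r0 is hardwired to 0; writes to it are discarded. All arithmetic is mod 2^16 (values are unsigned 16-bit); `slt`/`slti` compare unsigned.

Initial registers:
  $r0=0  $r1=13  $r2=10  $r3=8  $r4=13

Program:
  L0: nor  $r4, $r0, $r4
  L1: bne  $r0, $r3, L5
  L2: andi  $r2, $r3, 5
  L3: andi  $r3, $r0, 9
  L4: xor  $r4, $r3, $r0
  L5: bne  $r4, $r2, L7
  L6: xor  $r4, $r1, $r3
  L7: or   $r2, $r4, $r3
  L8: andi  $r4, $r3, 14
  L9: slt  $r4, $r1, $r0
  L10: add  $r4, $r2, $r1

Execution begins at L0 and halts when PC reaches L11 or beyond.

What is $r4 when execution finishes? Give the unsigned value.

26

PC=0  nor  $r4, $r0, $r4     | $r0=0 $r1=13 $r2=10 $r3=8 $r4=65522
PC=1  bne  $r0, $r3, L5      | $r0=0 $r1=13 $r2=10 $r3=8 $r4=65522  [TAKEN]
PC=2  andi  $r2, $r3, 5      | $r0=0 $r1=13 $r2=0 $r3=8 $r4=65522
PC=5  bne  $r4, $r2, L7      | $r0=0 $r1=13 $r2=0 $r3=8 $r4=65522  [TAKEN]
PC=6  xor  $r4, $r1, $r3     | $r0=0 $r1=13 $r2=0 $r3=8 $r4=5
PC=7  or   $r2, $r4, $r3     | $r0=0 $r1=13 $r2=13 $r3=8 $r4=5
PC=8  andi  $r4, $r3, 14     | $r0=0 $r1=13 $r2=13 $r3=8 $r4=8
PC=9  slt  $r4, $r1, $r0     | $r0=0 $r1=13 $r2=13 $r3=8 $r4=0
PC=10 add  $r4, $r2, $r1     | $r0=0 $r1=13 $r2=13 $r3=8 $r4=26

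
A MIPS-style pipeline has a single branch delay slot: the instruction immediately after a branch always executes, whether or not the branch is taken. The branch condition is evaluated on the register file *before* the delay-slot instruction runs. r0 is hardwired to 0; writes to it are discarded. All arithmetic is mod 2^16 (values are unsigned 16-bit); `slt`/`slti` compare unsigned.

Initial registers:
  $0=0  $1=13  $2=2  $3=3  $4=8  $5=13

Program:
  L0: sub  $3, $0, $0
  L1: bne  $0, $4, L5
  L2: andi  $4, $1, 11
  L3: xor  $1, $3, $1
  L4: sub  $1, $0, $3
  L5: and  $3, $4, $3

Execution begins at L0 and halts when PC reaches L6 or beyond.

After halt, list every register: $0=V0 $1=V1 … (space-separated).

#0 sub  $3, $0, $0 ; 0/13/2/0/8/13
#1 bne  $0, $4, L5 ; 0/13/2/0/8/13 ; →target
#2 andi  $4, $1, 11 ; 0/13/2/0/9/13
#5 and  $3, $4, $3 ; 0/13/2/0/9/13

$0=0 $1=13 $2=2 $3=0 $4=9 $5=13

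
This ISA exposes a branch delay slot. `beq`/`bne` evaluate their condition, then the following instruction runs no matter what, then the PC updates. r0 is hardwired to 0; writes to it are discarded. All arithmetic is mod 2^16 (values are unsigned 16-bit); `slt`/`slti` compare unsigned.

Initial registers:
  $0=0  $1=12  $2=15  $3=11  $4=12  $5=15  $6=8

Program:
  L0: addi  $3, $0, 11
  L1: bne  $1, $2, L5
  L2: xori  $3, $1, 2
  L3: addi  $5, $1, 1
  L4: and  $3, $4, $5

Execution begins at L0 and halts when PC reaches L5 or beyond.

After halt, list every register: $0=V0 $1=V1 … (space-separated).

  step pc=0: addi  $3, $0, 11  regs=(0,12,15,11,12,15,8)
  step pc=1: bne  $1, $2, L5  cond=T  regs=(0,12,15,11,12,15,8)
  step pc=2: xori  $3, $1, 2  regs=(0,12,15,14,12,15,8)

$0=0 $1=12 $2=15 $3=14 $4=12 $5=15 $6=8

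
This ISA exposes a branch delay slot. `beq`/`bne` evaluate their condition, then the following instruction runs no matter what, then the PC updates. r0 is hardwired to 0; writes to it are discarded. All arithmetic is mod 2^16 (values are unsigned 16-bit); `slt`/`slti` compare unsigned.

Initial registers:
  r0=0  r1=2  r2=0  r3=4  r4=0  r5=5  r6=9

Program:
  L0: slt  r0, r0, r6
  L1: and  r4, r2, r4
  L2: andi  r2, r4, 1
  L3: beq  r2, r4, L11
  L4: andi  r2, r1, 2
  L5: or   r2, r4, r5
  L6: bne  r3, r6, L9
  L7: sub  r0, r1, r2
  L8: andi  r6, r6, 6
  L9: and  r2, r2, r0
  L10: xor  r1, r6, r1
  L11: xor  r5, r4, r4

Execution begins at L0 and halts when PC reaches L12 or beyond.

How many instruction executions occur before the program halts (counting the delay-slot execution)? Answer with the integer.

#0 slt  r0, r0, r6 ; 0/2/0/4/0/5/9
#1 and  r4, r2, r4 ; 0/2/0/4/0/5/9
#2 andi  r2, r4, 1 ; 0/2/0/4/0/5/9
#3 beq  r2, r4, L11 ; 0/2/0/4/0/5/9 ; →target
#4 andi  r2, r1, 2 ; 0/2/2/4/0/5/9
#11 xor  r5, r4, r4 ; 0/2/2/4/0/0/9

6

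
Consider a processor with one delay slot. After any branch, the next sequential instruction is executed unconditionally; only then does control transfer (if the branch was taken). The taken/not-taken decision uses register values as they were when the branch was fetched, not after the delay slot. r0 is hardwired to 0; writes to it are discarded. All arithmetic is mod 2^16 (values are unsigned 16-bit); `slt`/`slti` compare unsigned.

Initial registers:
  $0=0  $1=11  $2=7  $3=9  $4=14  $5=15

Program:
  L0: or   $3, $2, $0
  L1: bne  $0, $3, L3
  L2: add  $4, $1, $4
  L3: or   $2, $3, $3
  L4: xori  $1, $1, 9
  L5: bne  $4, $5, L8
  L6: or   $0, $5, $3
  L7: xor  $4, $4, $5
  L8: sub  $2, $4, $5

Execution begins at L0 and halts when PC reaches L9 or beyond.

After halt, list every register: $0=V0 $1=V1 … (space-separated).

$0=0 $1=2 $2=10 $3=7 $4=25 $5=15

  step pc=0: or   $3, $2, $0  regs=(0,11,7,7,14,15)
  step pc=1: bne  $0, $3, L3  cond=T  regs=(0,11,7,7,14,15)
  step pc=2: add  $4, $1, $4  regs=(0,11,7,7,25,15)
  step pc=3: or   $2, $3, $3  regs=(0,11,7,7,25,15)
  step pc=4: xori  $1, $1, 9  regs=(0,2,7,7,25,15)
  step pc=5: bne  $4, $5, L8  cond=T  regs=(0,2,7,7,25,15)
  step pc=6: or   $0, $5, $3  regs=(0,2,7,7,25,15)
  step pc=8: sub  $2, $4, $5  regs=(0,2,10,7,25,15)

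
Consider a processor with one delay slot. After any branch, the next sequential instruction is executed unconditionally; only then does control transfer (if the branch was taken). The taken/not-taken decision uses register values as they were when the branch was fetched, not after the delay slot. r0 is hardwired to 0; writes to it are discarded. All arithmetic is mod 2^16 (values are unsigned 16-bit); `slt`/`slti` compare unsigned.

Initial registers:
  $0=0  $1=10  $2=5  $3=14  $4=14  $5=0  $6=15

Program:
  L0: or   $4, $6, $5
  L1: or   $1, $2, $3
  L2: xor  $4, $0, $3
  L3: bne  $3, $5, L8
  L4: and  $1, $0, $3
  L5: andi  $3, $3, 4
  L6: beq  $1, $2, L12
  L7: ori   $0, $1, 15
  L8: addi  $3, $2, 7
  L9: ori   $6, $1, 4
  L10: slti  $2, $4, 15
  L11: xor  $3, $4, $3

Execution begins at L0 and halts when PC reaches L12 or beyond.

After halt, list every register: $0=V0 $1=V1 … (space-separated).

#0 or   $4, $6, $5 ; 0/10/5/14/15/0/15
#1 or   $1, $2, $3 ; 0/15/5/14/15/0/15
#2 xor  $4, $0, $3 ; 0/15/5/14/14/0/15
#3 bne  $3, $5, L8 ; 0/15/5/14/14/0/15 ; →target
#4 and  $1, $0, $3 ; 0/0/5/14/14/0/15
#8 addi  $3, $2, 7 ; 0/0/5/12/14/0/15
#9 ori   $6, $1, 4 ; 0/0/5/12/14/0/4
#10 slti  $2, $4, 15 ; 0/0/1/12/14/0/4
#11 xor  $3, $4, $3 ; 0/0/1/2/14/0/4

$0=0 $1=0 $2=1 $3=2 $4=14 $5=0 $6=4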